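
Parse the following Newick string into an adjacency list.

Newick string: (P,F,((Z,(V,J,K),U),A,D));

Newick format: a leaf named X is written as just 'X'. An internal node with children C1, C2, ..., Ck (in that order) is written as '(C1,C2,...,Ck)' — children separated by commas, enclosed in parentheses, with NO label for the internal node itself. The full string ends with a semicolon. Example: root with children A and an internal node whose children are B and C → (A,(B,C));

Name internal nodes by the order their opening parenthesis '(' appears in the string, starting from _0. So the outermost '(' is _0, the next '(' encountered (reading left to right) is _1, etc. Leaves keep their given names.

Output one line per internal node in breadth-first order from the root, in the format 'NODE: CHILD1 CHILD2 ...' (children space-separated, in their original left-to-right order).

Answer: _0: P F _1
_1: _2 A D
_2: Z _3 U
_3: V J K

Derivation:
Input: (P,F,((Z,(V,J,K),U),A,D));
Scanning left-to-right, naming '(' by encounter order:
  pos 0: '(' -> open internal node _0 (depth 1)
  pos 5: '(' -> open internal node _1 (depth 2)
  pos 6: '(' -> open internal node _2 (depth 3)
  pos 9: '(' -> open internal node _3 (depth 4)
  pos 15: ')' -> close internal node _3 (now at depth 3)
  pos 18: ')' -> close internal node _2 (now at depth 2)
  pos 23: ')' -> close internal node _1 (now at depth 1)
  pos 24: ')' -> close internal node _0 (now at depth 0)
Total internal nodes: 4
BFS adjacency from root:
  _0: P F _1
  _1: _2 A D
  _2: Z _3 U
  _3: V J K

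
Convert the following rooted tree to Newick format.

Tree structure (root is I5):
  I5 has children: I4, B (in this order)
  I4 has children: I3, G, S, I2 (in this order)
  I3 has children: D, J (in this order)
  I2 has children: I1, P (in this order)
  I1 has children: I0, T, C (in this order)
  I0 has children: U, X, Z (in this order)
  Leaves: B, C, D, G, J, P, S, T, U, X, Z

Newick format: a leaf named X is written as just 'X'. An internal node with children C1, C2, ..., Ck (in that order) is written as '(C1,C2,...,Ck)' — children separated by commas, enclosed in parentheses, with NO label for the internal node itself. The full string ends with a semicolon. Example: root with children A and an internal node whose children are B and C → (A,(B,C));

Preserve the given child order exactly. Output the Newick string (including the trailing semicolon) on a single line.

internal I5 with children ['I4', 'B']
  internal I4 with children ['I3', 'G', 'S', 'I2']
    internal I3 with children ['D', 'J']
      leaf 'D' → 'D'
      leaf 'J' → 'J'
    → '(D,J)'
    leaf 'G' → 'G'
    leaf 'S' → 'S'
    internal I2 with children ['I1', 'P']
      internal I1 with children ['I0', 'T', 'C']
        internal I0 with children ['U', 'X', 'Z']
          leaf 'U' → 'U'
          leaf 'X' → 'X'
          leaf 'Z' → 'Z'
        → '(U,X,Z)'
        leaf 'T' → 'T'
        leaf 'C' → 'C'
      → '((U,X,Z),T,C)'
      leaf 'P' → 'P'
    → '(((U,X,Z),T,C),P)'
  → '((D,J),G,S,(((U,X,Z),T,C),P))'
  leaf 'B' → 'B'
→ '(((D,J),G,S,(((U,X,Z),T,C),P)),B)'
Final: (((D,J),G,S,(((U,X,Z),T,C),P)),B);

Answer: (((D,J),G,S,(((U,X,Z),T,C),P)),B);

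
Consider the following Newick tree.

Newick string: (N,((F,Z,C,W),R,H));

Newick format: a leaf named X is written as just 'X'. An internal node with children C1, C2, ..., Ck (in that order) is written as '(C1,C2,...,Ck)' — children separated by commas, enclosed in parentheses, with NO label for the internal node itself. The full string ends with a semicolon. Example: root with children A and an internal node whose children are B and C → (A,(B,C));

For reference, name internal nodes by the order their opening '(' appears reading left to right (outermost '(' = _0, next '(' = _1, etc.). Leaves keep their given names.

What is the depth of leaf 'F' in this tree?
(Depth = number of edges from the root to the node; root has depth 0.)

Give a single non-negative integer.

Answer: 3

Derivation:
Newick: (N,((F,Z,C,W),R,H));
Naming internals by '(' encounter order: outermost '(' = _0, next = _1, ...
Query node: F
Path from root: _0 -> _1 -> _2 -> F
Depth of F: 3 (number of edges from root)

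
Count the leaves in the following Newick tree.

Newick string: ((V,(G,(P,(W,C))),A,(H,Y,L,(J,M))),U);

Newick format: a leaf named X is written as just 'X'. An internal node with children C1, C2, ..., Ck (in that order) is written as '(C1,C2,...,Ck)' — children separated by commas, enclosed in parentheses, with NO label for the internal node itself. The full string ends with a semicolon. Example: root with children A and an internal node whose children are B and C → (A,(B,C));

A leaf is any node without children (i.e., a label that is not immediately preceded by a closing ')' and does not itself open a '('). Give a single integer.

Newick: ((V,(G,(P,(W,C))),A,(H,Y,L,(J,M))),U);
Scan left-to-right; a leaf is any maximal label run not followed by '(':
  pos 2: leaf 'V' → count = 1
  pos 5: leaf 'G' → count = 2
  pos 8: leaf 'P' → count = 3
  pos 11: leaf 'W' → count = 4
  pos 13: leaf 'C' → count = 5
  pos 18: leaf 'A' → count = 6
  pos 21: leaf 'H' → count = 7
  pos 23: leaf 'Y' → count = 8
  pos 25: leaf 'L' → count = 9
  pos 28: leaf 'J' → count = 10
  pos 30: leaf 'M' → count = 11
  pos 35: leaf 'U' → count = 12
Total leaves: 12

Answer: 12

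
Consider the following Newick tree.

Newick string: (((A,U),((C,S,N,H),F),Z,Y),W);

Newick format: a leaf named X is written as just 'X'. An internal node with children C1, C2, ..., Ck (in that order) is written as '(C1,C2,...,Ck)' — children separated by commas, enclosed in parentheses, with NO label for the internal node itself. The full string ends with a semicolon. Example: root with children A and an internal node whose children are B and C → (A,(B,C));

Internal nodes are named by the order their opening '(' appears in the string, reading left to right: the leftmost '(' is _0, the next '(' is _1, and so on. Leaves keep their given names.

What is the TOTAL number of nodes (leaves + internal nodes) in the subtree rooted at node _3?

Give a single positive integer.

Newick: (((A,U),((C,S,N,H),F),Z,Y),W);
Locate _3: it is the '(' at position 8 (the 4th '(' reading left to right).
Query: subtree rooted at _3
_3: subtree_size = 1 + 6
  _4: subtree_size = 1 + 4
    C: subtree_size = 1 + 0
    S: subtree_size = 1 + 0
    N: subtree_size = 1 + 0
    H: subtree_size = 1 + 0
  F: subtree_size = 1 + 0
Total subtree size of _3: 7

Answer: 7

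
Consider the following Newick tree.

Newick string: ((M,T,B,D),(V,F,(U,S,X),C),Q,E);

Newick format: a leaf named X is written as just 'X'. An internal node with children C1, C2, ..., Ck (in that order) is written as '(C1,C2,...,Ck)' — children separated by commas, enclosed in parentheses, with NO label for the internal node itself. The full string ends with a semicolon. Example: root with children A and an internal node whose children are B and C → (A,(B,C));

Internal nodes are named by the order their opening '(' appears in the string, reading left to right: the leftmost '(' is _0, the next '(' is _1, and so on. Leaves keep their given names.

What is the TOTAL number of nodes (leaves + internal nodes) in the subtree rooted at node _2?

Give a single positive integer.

Answer: 8

Derivation:
Newick: ((M,T,B,D),(V,F,(U,S,X),C),Q,E);
Locate _2: it is the '(' at position 11 (the 3rd '(' reading left to right).
Query: subtree rooted at _2
_2: subtree_size = 1 + 7
  V: subtree_size = 1 + 0
  F: subtree_size = 1 + 0
  _3: subtree_size = 1 + 3
    U: subtree_size = 1 + 0
    S: subtree_size = 1 + 0
    X: subtree_size = 1 + 0
  C: subtree_size = 1 + 0
Total subtree size of _2: 8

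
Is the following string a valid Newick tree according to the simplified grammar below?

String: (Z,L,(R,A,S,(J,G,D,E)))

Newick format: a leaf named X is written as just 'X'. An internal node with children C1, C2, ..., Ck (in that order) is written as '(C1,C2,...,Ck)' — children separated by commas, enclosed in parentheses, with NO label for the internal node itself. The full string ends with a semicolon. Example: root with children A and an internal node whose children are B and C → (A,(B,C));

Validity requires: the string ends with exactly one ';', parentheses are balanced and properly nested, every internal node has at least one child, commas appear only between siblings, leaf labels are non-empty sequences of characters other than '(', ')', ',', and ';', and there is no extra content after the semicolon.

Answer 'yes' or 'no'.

Input: (Z,L,(R,A,S,(J,G,D,E)))
Paren balance: 3 '(' vs 3 ')' OK
Ends with single ';': False
Full parse: FAILS (must end with ;)
Valid: False

Answer: no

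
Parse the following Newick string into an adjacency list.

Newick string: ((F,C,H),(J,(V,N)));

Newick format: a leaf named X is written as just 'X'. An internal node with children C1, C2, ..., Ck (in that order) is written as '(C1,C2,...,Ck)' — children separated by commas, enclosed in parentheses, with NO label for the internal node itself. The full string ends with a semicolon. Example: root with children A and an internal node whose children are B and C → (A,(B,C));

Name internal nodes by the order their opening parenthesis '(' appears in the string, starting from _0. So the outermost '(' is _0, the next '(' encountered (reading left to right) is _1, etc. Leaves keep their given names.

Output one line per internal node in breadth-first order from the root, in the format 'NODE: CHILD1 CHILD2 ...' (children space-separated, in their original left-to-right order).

Input: ((F,C,H),(J,(V,N)));
Scanning left-to-right, naming '(' by encounter order:
  pos 0: '(' -> open internal node _0 (depth 1)
  pos 1: '(' -> open internal node _1 (depth 2)
  pos 7: ')' -> close internal node _1 (now at depth 1)
  pos 9: '(' -> open internal node _2 (depth 2)
  pos 12: '(' -> open internal node _3 (depth 3)
  pos 16: ')' -> close internal node _3 (now at depth 2)
  pos 17: ')' -> close internal node _2 (now at depth 1)
  pos 18: ')' -> close internal node _0 (now at depth 0)
Total internal nodes: 4
BFS adjacency from root:
  _0: _1 _2
  _1: F C H
  _2: J _3
  _3: V N

Answer: _0: _1 _2
_1: F C H
_2: J _3
_3: V N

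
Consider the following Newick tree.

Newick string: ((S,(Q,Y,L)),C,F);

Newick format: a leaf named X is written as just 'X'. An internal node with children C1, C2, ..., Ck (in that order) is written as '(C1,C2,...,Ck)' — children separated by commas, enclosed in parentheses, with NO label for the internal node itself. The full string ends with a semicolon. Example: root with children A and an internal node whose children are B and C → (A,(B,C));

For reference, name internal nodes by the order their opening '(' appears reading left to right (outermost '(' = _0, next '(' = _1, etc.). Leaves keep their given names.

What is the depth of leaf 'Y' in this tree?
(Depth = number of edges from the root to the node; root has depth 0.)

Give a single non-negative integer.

Newick: ((S,(Q,Y,L)),C,F);
Naming internals by '(' encounter order: outermost '(' = _0, next = _1, ...
Query node: Y
Path from root: _0 -> _1 -> _2 -> Y
Depth of Y: 3 (number of edges from root)

Answer: 3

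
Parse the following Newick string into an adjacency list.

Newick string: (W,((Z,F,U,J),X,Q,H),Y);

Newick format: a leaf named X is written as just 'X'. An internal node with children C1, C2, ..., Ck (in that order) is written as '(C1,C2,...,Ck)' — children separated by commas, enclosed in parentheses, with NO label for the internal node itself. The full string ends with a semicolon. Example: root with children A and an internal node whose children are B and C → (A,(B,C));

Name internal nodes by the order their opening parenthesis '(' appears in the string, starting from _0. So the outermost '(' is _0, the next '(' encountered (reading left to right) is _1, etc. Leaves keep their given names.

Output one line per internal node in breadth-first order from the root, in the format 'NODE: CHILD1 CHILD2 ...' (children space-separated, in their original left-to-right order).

Input: (W,((Z,F,U,J),X,Q,H),Y);
Scanning left-to-right, naming '(' by encounter order:
  pos 0: '(' -> open internal node _0 (depth 1)
  pos 3: '(' -> open internal node _1 (depth 2)
  pos 4: '(' -> open internal node _2 (depth 3)
  pos 12: ')' -> close internal node _2 (now at depth 2)
  pos 19: ')' -> close internal node _1 (now at depth 1)
  pos 22: ')' -> close internal node _0 (now at depth 0)
Total internal nodes: 3
BFS adjacency from root:
  _0: W _1 Y
  _1: _2 X Q H
  _2: Z F U J

Answer: _0: W _1 Y
_1: _2 X Q H
_2: Z F U J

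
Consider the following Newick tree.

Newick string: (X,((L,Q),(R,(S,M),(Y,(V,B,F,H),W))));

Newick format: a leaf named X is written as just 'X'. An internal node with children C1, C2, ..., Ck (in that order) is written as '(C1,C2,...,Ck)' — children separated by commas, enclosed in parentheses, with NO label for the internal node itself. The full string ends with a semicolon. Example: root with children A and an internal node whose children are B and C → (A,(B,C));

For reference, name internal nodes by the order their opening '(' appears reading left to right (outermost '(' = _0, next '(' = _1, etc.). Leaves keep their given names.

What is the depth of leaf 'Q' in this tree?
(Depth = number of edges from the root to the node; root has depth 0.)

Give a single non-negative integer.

Answer: 3

Derivation:
Newick: (X,((L,Q),(R,(S,M),(Y,(V,B,F,H),W))));
Naming internals by '(' encounter order: outermost '(' = _0, next = _1, ...
Query node: Q
Path from root: _0 -> _1 -> _2 -> Q
Depth of Q: 3 (number of edges from root)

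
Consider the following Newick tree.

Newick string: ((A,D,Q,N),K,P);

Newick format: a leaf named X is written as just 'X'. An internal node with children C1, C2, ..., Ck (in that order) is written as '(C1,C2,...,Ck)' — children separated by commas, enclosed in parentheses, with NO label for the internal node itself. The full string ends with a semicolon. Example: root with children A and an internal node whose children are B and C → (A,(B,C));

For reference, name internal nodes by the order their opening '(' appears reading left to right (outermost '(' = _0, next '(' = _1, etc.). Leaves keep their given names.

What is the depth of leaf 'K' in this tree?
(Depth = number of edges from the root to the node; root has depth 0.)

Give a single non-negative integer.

Newick: ((A,D,Q,N),K,P);
Naming internals by '(' encounter order: outermost '(' = _0, next = _1, ...
Query node: K
Path from root: _0 -> K
Depth of K: 1 (number of edges from root)

Answer: 1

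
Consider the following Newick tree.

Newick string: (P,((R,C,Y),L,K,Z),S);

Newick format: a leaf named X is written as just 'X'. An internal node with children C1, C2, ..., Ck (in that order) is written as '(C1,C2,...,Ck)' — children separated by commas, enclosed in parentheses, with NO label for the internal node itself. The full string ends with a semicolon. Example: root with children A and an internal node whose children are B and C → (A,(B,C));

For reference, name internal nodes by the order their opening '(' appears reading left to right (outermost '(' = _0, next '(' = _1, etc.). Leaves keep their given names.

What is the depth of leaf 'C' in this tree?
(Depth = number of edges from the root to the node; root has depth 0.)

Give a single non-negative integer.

Answer: 3

Derivation:
Newick: (P,((R,C,Y),L,K,Z),S);
Naming internals by '(' encounter order: outermost '(' = _0, next = _1, ...
Query node: C
Path from root: _0 -> _1 -> _2 -> C
Depth of C: 3 (number of edges from root)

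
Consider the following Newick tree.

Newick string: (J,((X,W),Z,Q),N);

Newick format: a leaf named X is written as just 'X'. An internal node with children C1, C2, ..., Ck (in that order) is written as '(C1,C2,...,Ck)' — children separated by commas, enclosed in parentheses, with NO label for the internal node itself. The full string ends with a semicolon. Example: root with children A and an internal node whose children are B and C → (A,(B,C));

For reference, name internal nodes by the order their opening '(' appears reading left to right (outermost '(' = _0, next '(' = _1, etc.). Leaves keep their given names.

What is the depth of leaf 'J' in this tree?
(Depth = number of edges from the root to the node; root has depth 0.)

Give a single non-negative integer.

Answer: 1

Derivation:
Newick: (J,((X,W),Z,Q),N);
Naming internals by '(' encounter order: outermost '(' = _0, next = _1, ...
Query node: J
Path from root: _0 -> J
Depth of J: 1 (number of edges from root)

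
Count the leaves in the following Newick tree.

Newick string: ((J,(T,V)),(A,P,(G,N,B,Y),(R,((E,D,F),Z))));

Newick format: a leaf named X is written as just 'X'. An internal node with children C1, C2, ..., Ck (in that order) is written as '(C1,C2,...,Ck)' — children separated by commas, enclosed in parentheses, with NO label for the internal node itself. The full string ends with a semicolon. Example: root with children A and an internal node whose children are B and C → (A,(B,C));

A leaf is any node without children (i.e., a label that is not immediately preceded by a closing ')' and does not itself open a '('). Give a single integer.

Newick: ((J,(T,V)),(A,P,(G,N,B,Y),(R,((E,D,F),Z))));
Scan left-to-right; a leaf is any maximal label run not followed by '(':
  pos 2: leaf 'J' → count = 1
  pos 5: leaf 'T' → count = 2
  pos 7: leaf 'V' → count = 3
  pos 12: leaf 'A' → count = 4
  pos 14: leaf 'P' → count = 5
  pos 17: leaf 'G' → count = 6
  pos 19: leaf 'N' → count = 7
  pos 21: leaf 'B' → count = 8
  pos 23: leaf 'Y' → count = 9
  pos 27: leaf 'R' → count = 10
  pos 31: leaf 'E' → count = 11
  pos 33: leaf 'D' → count = 12
  pos 35: leaf 'F' → count = 13
  pos 38: leaf 'Z' → count = 14
Total leaves: 14

Answer: 14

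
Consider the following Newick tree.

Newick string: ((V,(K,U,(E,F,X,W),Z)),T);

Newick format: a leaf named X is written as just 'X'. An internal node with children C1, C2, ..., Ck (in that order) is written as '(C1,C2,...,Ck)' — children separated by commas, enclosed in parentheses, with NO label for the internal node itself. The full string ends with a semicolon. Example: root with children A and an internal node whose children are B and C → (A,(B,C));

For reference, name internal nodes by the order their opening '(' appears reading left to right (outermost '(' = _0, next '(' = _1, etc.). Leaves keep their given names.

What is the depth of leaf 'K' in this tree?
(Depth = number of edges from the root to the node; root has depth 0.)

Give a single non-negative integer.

Answer: 3

Derivation:
Newick: ((V,(K,U,(E,F,X,W),Z)),T);
Naming internals by '(' encounter order: outermost '(' = _0, next = _1, ...
Query node: K
Path from root: _0 -> _1 -> _2 -> K
Depth of K: 3 (number of edges from root)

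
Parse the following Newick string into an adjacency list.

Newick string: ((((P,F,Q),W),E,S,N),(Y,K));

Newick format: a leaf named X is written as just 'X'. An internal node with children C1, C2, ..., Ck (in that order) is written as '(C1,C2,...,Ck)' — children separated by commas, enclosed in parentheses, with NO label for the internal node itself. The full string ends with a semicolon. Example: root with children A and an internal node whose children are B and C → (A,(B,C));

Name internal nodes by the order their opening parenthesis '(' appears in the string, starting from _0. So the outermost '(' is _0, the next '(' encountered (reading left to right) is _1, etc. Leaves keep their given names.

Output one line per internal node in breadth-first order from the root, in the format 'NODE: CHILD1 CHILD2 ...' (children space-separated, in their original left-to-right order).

Answer: _0: _1 _4
_1: _2 E S N
_4: Y K
_2: _3 W
_3: P F Q

Derivation:
Input: ((((P,F,Q),W),E,S,N),(Y,K));
Scanning left-to-right, naming '(' by encounter order:
  pos 0: '(' -> open internal node _0 (depth 1)
  pos 1: '(' -> open internal node _1 (depth 2)
  pos 2: '(' -> open internal node _2 (depth 3)
  pos 3: '(' -> open internal node _3 (depth 4)
  pos 9: ')' -> close internal node _3 (now at depth 3)
  pos 12: ')' -> close internal node _2 (now at depth 2)
  pos 19: ')' -> close internal node _1 (now at depth 1)
  pos 21: '(' -> open internal node _4 (depth 2)
  pos 25: ')' -> close internal node _4 (now at depth 1)
  pos 26: ')' -> close internal node _0 (now at depth 0)
Total internal nodes: 5
BFS adjacency from root:
  _0: _1 _4
  _1: _2 E S N
  _4: Y K
  _2: _3 W
  _3: P F Q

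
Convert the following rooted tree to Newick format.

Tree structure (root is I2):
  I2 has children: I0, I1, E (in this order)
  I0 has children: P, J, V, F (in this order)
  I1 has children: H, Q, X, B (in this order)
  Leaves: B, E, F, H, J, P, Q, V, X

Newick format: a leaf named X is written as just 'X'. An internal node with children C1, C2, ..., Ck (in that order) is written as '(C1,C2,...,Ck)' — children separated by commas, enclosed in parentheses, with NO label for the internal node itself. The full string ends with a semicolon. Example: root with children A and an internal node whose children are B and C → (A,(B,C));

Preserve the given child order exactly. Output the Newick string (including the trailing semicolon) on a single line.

Answer: ((P,J,V,F),(H,Q,X,B),E);

Derivation:
internal I2 with children ['I0', 'I1', 'E']
  internal I0 with children ['P', 'J', 'V', 'F']
    leaf 'P' → 'P'
    leaf 'J' → 'J'
    leaf 'V' → 'V'
    leaf 'F' → 'F'
  → '(P,J,V,F)'
  internal I1 with children ['H', 'Q', 'X', 'B']
    leaf 'H' → 'H'
    leaf 'Q' → 'Q'
    leaf 'X' → 'X'
    leaf 'B' → 'B'
  → '(H,Q,X,B)'
  leaf 'E' → 'E'
→ '((P,J,V,F),(H,Q,X,B),E)'
Final: ((P,J,V,F),(H,Q,X,B),E);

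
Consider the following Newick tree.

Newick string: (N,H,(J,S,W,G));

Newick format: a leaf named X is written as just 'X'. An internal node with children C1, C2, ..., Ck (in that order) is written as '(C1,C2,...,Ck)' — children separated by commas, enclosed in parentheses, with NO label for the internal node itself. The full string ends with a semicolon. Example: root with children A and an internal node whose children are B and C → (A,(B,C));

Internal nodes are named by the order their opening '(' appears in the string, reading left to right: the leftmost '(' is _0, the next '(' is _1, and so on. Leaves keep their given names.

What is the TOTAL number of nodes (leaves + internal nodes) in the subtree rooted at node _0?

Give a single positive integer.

Newick: (N,H,(J,S,W,G));
Locate _0: it is the '(' at position 0 (the 1st '(' reading left to right).
Query: subtree rooted at _0
_0: subtree_size = 1 + 7
  N: subtree_size = 1 + 0
  H: subtree_size = 1 + 0
  _1: subtree_size = 1 + 4
    J: subtree_size = 1 + 0
    S: subtree_size = 1 + 0
    W: subtree_size = 1 + 0
    G: subtree_size = 1 + 0
Total subtree size of _0: 8

Answer: 8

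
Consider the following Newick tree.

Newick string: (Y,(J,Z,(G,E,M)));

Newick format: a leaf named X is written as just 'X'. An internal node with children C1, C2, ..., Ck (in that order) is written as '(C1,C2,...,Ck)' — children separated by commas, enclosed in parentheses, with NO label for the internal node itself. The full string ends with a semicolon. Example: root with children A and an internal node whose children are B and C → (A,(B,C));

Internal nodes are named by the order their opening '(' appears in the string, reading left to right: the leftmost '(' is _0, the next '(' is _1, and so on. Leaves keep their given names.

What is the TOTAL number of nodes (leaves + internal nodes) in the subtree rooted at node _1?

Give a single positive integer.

Newick: (Y,(J,Z,(G,E,M)));
Locate _1: it is the '(' at position 3 (the 2nd '(' reading left to right).
Query: subtree rooted at _1
_1: subtree_size = 1 + 6
  J: subtree_size = 1 + 0
  Z: subtree_size = 1 + 0
  _2: subtree_size = 1 + 3
    G: subtree_size = 1 + 0
    E: subtree_size = 1 + 0
    M: subtree_size = 1 + 0
Total subtree size of _1: 7

Answer: 7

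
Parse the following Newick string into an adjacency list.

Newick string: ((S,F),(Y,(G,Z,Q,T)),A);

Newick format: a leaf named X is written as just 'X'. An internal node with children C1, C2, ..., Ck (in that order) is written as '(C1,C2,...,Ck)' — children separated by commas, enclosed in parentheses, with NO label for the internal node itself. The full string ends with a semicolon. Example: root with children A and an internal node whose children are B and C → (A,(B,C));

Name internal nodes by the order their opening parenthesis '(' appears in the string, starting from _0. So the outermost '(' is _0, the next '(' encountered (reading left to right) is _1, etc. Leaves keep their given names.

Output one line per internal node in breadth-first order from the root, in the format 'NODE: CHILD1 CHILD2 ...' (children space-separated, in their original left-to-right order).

Input: ((S,F),(Y,(G,Z,Q,T)),A);
Scanning left-to-right, naming '(' by encounter order:
  pos 0: '(' -> open internal node _0 (depth 1)
  pos 1: '(' -> open internal node _1 (depth 2)
  pos 5: ')' -> close internal node _1 (now at depth 1)
  pos 7: '(' -> open internal node _2 (depth 2)
  pos 10: '(' -> open internal node _3 (depth 3)
  pos 18: ')' -> close internal node _3 (now at depth 2)
  pos 19: ')' -> close internal node _2 (now at depth 1)
  pos 22: ')' -> close internal node _0 (now at depth 0)
Total internal nodes: 4
BFS adjacency from root:
  _0: _1 _2 A
  _1: S F
  _2: Y _3
  _3: G Z Q T

Answer: _0: _1 _2 A
_1: S F
_2: Y _3
_3: G Z Q T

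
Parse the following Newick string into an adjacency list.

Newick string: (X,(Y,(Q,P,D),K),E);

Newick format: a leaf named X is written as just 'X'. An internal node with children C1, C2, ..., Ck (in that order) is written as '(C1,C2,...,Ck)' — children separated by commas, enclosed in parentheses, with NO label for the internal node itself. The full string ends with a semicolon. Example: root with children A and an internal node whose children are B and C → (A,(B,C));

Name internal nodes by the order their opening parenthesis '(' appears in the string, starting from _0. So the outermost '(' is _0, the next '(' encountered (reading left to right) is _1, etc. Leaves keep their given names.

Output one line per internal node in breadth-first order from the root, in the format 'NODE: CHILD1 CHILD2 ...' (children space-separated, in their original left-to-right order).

Input: (X,(Y,(Q,P,D),K),E);
Scanning left-to-right, naming '(' by encounter order:
  pos 0: '(' -> open internal node _0 (depth 1)
  pos 3: '(' -> open internal node _1 (depth 2)
  pos 6: '(' -> open internal node _2 (depth 3)
  pos 12: ')' -> close internal node _2 (now at depth 2)
  pos 15: ')' -> close internal node _1 (now at depth 1)
  pos 18: ')' -> close internal node _0 (now at depth 0)
Total internal nodes: 3
BFS adjacency from root:
  _0: X _1 E
  _1: Y _2 K
  _2: Q P D

Answer: _0: X _1 E
_1: Y _2 K
_2: Q P D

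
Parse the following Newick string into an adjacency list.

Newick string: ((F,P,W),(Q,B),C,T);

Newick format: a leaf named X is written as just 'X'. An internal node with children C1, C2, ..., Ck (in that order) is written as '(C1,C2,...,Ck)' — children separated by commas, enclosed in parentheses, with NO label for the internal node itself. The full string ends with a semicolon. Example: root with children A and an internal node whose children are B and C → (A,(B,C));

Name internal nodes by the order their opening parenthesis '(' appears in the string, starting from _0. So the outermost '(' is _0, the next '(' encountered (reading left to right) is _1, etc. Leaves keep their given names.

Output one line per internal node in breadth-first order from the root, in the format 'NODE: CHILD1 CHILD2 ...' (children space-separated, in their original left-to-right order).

Answer: _0: _1 _2 C T
_1: F P W
_2: Q B

Derivation:
Input: ((F,P,W),(Q,B),C,T);
Scanning left-to-right, naming '(' by encounter order:
  pos 0: '(' -> open internal node _0 (depth 1)
  pos 1: '(' -> open internal node _1 (depth 2)
  pos 7: ')' -> close internal node _1 (now at depth 1)
  pos 9: '(' -> open internal node _2 (depth 2)
  pos 13: ')' -> close internal node _2 (now at depth 1)
  pos 18: ')' -> close internal node _0 (now at depth 0)
Total internal nodes: 3
BFS adjacency from root:
  _0: _1 _2 C T
  _1: F P W
  _2: Q B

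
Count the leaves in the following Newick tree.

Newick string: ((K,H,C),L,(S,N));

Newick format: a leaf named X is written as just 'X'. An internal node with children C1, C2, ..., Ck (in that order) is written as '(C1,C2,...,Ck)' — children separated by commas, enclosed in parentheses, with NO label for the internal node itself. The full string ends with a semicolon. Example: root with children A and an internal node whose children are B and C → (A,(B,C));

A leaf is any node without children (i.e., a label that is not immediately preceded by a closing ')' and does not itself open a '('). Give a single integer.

Newick: ((K,H,C),L,(S,N));
Scan left-to-right; a leaf is any maximal label run not followed by '(':
  pos 2: leaf 'K' → count = 1
  pos 4: leaf 'H' → count = 2
  pos 6: leaf 'C' → count = 3
  pos 9: leaf 'L' → count = 4
  pos 12: leaf 'S' → count = 5
  pos 14: leaf 'N' → count = 6
Total leaves: 6

Answer: 6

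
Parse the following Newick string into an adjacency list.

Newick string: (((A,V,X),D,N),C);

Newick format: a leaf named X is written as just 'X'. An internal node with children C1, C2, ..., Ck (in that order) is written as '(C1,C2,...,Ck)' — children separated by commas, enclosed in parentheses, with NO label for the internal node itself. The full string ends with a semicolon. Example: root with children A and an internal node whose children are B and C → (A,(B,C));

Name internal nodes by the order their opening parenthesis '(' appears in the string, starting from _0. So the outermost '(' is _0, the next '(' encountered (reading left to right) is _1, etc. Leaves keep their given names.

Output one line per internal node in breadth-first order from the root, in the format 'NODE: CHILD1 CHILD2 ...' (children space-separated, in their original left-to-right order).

Input: (((A,V,X),D,N),C);
Scanning left-to-right, naming '(' by encounter order:
  pos 0: '(' -> open internal node _0 (depth 1)
  pos 1: '(' -> open internal node _1 (depth 2)
  pos 2: '(' -> open internal node _2 (depth 3)
  pos 8: ')' -> close internal node _2 (now at depth 2)
  pos 13: ')' -> close internal node _1 (now at depth 1)
  pos 16: ')' -> close internal node _0 (now at depth 0)
Total internal nodes: 3
BFS adjacency from root:
  _0: _1 C
  _1: _2 D N
  _2: A V X

Answer: _0: _1 C
_1: _2 D N
_2: A V X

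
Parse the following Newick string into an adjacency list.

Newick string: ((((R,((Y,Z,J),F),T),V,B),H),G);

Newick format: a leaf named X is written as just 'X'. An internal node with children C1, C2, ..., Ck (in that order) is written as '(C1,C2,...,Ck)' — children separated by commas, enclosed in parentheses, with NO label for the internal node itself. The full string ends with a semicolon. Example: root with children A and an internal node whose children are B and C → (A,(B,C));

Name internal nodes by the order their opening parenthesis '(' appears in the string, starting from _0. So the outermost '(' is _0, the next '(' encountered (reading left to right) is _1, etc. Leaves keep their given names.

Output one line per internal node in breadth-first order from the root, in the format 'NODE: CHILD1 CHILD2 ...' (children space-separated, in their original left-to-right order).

Answer: _0: _1 G
_1: _2 H
_2: _3 V B
_3: R _4 T
_4: _5 F
_5: Y Z J

Derivation:
Input: ((((R,((Y,Z,J),F),T),V,B),H),G);
Scanning left-to-right, naming '(' by encounter order:
  pos 0: '(' -> open internal node _0 (depth 1)
  pos 1: '(' -> open internal node _1 (depth 2)
  pos 2: '(' -> open internal node _2 (depth 3)
  pos 3: '(' -> open internal node _3 (depth 4)
  pos 6: '(' -> open internal node _4 (depth 5)
  pos 7: '(' -> open internal node _5 (depth 6)
  pos 13: ')' -> close internal node _5 (now at depth 5)
  pos 16: ')' -> close internal node _4 (now at depth 4)
  pos 19: ')' -> close internal node _3 (now at depth 3)
  pos 24: ')' -> close internal node _2 (now at depth 2)
  pos 27: ')' -> close internal node _1 (now at depth 1)
  pos 30: ')' -> close internal node _0 (now at depth 0)
Total internal nodes: 6
BFS adjacency from root:
  _0: _1 G
  _1: _2 H
  _2: _3 V B
  _3: R _4 T
  _4: _5 F
  _5: Y Z J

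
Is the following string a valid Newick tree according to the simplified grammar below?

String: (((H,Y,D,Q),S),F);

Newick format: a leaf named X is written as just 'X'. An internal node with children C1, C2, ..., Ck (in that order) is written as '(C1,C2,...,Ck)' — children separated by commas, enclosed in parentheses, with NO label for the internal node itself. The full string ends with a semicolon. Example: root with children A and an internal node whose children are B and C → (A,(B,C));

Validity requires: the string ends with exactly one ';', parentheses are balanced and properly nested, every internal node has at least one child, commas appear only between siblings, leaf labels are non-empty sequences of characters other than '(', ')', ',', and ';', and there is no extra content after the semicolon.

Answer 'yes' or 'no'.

Input: (((H,Y,D,Q),S),F);
Paren balance: 3 '(' vs 3 ')' OK
Ends with single ';': True
Full parse: OK
Valid: True

Answer: yes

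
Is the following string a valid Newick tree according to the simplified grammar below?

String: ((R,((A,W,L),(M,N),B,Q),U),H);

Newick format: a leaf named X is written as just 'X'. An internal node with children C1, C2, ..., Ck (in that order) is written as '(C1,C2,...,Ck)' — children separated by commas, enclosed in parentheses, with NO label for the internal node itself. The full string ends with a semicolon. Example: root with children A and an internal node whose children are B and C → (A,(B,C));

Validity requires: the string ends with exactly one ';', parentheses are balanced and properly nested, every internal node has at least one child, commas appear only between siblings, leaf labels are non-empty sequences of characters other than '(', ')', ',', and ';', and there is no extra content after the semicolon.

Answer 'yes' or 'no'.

Input: ((R,((A,W,L),(M,N),B,Q),U),H);
Paren balance: 5 '(' vs 5 ')' OK
Ends with single ';': True
Full parse: OK
Valid: True

Answer: yes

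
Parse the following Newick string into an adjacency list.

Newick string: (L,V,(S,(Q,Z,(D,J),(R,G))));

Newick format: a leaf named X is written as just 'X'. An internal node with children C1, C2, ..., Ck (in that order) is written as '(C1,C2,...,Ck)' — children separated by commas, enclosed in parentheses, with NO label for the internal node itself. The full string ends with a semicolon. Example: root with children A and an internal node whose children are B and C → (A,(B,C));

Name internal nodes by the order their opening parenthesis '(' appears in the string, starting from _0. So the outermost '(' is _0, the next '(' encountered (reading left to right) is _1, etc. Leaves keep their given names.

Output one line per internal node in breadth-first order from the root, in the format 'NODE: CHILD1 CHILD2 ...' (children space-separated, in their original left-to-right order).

Answer: _0: L V _1
_1: S _2
_2: Q Z _3 _4
_3: D J
_4: R G

Derivation:
Input: (L,V,(S,(Q,Z,(D,J),(R,G))));
Scanning left-to-right, naming '(' by encounter order:
  pos 0: '(' -> open internal node _0 (depth 1)
  pos 5: '(' -> open internal node _1 (depth 2)
  pos 8: '(' -> open internal node _2 (depth 3)
  pos 13: '(' -> open internal node _3 (depth 4)
  pos 17: ')' -> close internal node _3 (now at depth 3)
  pos 19: '(' -> open internal node _4 (depth 4)
  pos 23: ')' -> close internal node _4 (now at depth 3)
  pos 24: ')' -> close internal node _2 (now at depth 2)
  pos 25: ')' -> close internal node _1 (now at depth 1)
  pos 26: ')' -> close internal node _0 (now at depth 0)
Total internal nodes: 5
BFS adjacency from root:
  _0: L V _1
  _1: S _2
  _2: Q Z _3 _4
  _3: D J
  _4: R G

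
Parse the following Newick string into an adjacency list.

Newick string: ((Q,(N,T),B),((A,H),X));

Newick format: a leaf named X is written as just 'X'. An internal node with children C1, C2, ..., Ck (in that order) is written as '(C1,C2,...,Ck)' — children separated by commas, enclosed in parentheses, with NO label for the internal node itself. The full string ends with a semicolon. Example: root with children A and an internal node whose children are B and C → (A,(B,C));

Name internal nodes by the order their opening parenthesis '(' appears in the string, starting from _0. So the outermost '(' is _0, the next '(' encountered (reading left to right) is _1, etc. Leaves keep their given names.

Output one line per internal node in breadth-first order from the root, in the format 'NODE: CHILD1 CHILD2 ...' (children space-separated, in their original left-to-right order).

Answer: _0: _1 _3
_1: Q _2 B
_3: _4 X
_2: N T
_4: A H

Derivation:
Input: ((Q,(N,T),B),((A,H),X));
Scanning left-to-right, naming '(' by encounter order:
  pos 0: '(' -> open internal node _0 (depth 1)
  pos 1: '(' -> open internal node _1 (depth 2)
  pos 4: '(' -> open internal node _2 (depth 3)
  pos 8: ')' -> close internal node _2 (now at depth 2)
  pos 11: ')' -> close internal node _1 (now at depth 1)
  pos 13: '(' -> open internal node _3 (depth 2)
  pos 14: '(' -> open internal node _4 (depth 3)
  pos 18: ')' -> close internal node _4 (now at depth 2)
  pos 21: ')' -> close internal node _3 (now at depth 1)
  pos 22: ')' -> close internal node _0 (now at depth 0)
Total internal nodes: 5
BFS adjacency from root:
  _0: _1 _3
  _1: Q _2 B
  _3: _4 X
  _2: N T
  _4: A H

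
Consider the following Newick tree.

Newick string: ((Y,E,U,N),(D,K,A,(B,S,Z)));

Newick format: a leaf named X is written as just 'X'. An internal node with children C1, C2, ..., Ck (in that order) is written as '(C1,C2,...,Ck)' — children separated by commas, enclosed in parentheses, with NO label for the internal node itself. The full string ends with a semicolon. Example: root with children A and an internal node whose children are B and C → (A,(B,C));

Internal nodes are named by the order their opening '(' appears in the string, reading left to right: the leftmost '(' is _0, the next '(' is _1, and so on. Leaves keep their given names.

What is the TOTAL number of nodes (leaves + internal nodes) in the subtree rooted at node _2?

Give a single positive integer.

Answer: 8

Derivation:
Newick: ((Y,E,U,N),(D,K,A,(B,S,Z)));
Locate _2: it is the '(' at position 11 (the 3rd '(' reading left to right).
Query: subtree rooted at _2
_2: subtree_size = 1 + 7
  D: subtree_size = 1 + 0
  K: subtree_size = 1 + 0
  A: subtree_size = 1 + 0
  _3: subtree_size = 1 + 3
    B: subtree_size = 1 + 0
    S: subtree_size = 1 + 0
    Z: subtree_size = 1 + 0
Total subtree size of _2: 8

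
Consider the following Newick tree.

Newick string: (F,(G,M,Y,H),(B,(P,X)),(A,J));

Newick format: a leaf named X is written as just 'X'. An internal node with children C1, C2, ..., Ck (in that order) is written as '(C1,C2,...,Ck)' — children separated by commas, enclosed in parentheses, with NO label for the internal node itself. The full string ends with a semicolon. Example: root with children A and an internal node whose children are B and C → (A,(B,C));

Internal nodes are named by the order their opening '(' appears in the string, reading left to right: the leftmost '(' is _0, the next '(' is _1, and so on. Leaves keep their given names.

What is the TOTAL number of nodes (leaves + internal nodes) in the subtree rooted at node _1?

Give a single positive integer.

Answer: 5

Derivation:
Newick: (F,(G,M,Y,H),(B,(P,X)),(A,J));
Locate _1: it is the '(' at position 3 (the 2nd '(' reading left to right).
Query: subtree rooted at _1
_1: subtree_size = 1 + 4
  G: subtree_size = 1 + 0
  M: subtree_size = 1 + 0
  Y: subtree_size = 1 + 0
  H: subtree_size = 1 + 0
Total subtree size of _1: 5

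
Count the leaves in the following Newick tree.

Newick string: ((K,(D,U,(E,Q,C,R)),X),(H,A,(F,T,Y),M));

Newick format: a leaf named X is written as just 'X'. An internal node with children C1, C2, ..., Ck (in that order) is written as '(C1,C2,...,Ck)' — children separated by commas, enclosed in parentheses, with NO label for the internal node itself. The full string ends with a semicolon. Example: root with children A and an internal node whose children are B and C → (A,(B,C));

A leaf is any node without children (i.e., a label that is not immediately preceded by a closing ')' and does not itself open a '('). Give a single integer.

Newick: ((K,(D,U,(E,Q,C,R)),X),(H,A,(F,T,Y),M));
Scan left-to-right; a leaf is any maximal label run not followed by '(':
  pos 2: leaf 'K' → count = 1
  pos 5: leaf 'D' → count = 2
  pos 7: leaf 'U' → count = 3
  pos 10: leaf 'E' → count = 4
  pos 12: leaf 'Q' → count = 5
  pos 14: leaf 'C' → count = 6
  pos 16: leaf 'R' → count = 7
  pos 20: leaf 'X' → count = 8
  pos 24: leaf 'H' → count = 9
  pos 26: leaf 'A' → count = 10
  pos 29: leaf 'F' → count = 11
  pos 31: leaf 'T' → count = 12
  pos 33: leaf 'Y' → count = 13
  pos 36: leaf 'M' → count = 14
Total leaves: 14

Answer: 14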